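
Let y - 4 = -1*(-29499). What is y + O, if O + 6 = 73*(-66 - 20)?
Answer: 23219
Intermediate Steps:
y = 29503 (y = 4 - 1*(-29499) = 4 + 29499 = 29503)
O = -6284 (O = -6 + 73*(-66 - 20) = -6 + 73*(-86) = -6 - 6278 = -6284)
y + O = 29503 - 6284 = 23219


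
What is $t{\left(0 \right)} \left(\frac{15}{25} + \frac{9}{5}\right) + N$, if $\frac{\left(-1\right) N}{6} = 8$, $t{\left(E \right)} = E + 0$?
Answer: $-48$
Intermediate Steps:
$t{\left(E \right)} = E$
$N = -48$ ($N = \left(-6\right) 8 = -48$)
$t{\left(0 \right)} \left(\frac{15}{25} + \frac{9}{5}\right) + N = 0 \left(\frac{15}{25} + \frac{9}{5}\right) - 48 = 0 \left(15 \cdot \frac{1}{25} + 9 \cdot \frac{1}{5}\right) - 48 = 0 \left(\frac{3}{5} + \frac{9}{5}\right) - 48 = 0 \cdot \frac{12}{5} - 48 = 0 - 48 = -48$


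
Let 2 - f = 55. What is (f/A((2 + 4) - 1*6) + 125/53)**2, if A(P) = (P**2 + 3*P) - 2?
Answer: 9357481/11236 ≈ 832.81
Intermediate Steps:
f = -53 (f = 2 - 1*55 = 2 - 55 = -53)
A(P) = -2 + P**2 + 3*P
(f/A((2 + 4) - 1*6) + 125/53)**2 = (-53/(-2 + ((2 + 4) - 1*6)**2 + 3*((2 + 4) - 1*6)) + 125/53)**2 = (-53/(-2 + (6 - 6)**2 + 3*(6 - 6)) + 125*(1/53))**2 = (-53/(-2 + 0**2 + 3*0) + 125/53)**2 = (-53/(-2 + 0 + 0) + 125/53)**2 = (-53/(-2) + 125/53)**2 = (-53*(-1/2) + 125/53)**2 = (53/2 + 125/53)**2 = (3059/106)**2 = 9357481/11236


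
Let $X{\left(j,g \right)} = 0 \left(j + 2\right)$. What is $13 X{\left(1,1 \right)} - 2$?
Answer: $-2$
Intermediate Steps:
$X{\left(j,g \right)} = 0$ ($X{\left(j,g \right)} = 0 \left(2 + j\right) = 0$)
$13 X{\left(1,1 \right)} - 2 = 13 \cdot 0 - 2 = 0 - 2 = -2$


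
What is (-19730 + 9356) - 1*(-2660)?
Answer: -7714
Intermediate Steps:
(-19730 + 9356) - 1*(-2660) = -10374 + 2660 = -7714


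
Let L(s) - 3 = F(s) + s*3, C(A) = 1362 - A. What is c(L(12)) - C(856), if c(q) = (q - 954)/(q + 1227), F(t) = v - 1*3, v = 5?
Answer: -642521/1268 ≈ -506.72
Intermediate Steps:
F(t) = 2 (F(t) = 5 - 1*3 = 5 - 3 = 2)
L(s) = 5 + 3*s (L(s) = 3 + (2 + s*3) = 3 + (2 + 3*s) = 5 + 3*s)
c(q) = (-954 + q)/(1227 + q)
c(L(12)) - C(856) = (-954 + (5 + 3*12))/(1227 + (5 + 3*12)) - (1362 - 1*856) = (-954 + (5 + 36))/(1227 + (5 + 36)) - (1362 - 856) = (-954 + 41)/(1227 + 41) - 1*506 = -913/1268 - 506 = -642521/1268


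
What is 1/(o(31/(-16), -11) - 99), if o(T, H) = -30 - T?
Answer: -16/2033 ≈ -0.0078701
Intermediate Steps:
1/(o(31/(-16), -11) - 99) = 1/((-30 - 31/(-16)) - 99) = 1/((-30 - 31*(-1)/16) - 99) = 1/((-30 - 1*(-31/16)) - 99) = 1/((-30 + 31/16) - 99) = 1/(-449/16 - 99) = 1/(-2033/16) = -16/2033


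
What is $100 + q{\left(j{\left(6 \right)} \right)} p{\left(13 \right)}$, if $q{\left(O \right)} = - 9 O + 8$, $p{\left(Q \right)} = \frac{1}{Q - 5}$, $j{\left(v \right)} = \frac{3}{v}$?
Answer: $\frac{1607}{16} \approx 100.44$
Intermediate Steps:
$p{\left(Q \right)} = \frac{1}{-5 + Q}$
$q{\left(O \right)} = 8 - 9 O$
$100 + q{\left(j{\left(6 \right)} \right)} p{\left(13 \right)} = 100 + \frac{8 - 9 \cdot \frac{3}{6}}{-5 + 13} = 100 + \frac{8 - 9 \cdot 3 \cdot \frac{1}{6}}{8} = 100 + \left(8 - \frac{9}{2}\right) \frac{1}{8} = 100 + \frac{7}{2} \cdot \frac{1}{8} = 100 + \frac{7}{16} = \frac{1607}{16}$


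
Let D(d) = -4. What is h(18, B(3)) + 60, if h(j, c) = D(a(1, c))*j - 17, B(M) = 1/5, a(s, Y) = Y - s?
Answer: -29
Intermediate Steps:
B(M) = 1/5
h(j, c) = -17 - 4*j (h(j, c) = -4*j - 17 = -17 - 4*j)
h(18, B(3)) + 60 = (-17 - 4*18) + 60 = (-17 - 72) + 60 = -89 + 60 = -29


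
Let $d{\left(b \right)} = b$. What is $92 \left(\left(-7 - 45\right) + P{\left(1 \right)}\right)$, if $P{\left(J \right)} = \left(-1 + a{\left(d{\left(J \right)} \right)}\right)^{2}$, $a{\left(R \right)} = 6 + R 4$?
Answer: $2668$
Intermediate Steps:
$a{\left(R \right)} = 6 + 4 R$
$P{\left(J \right)} = \left(5 + 4 J\right)^{2}$ ($P{\left(J \right)} = \left(-1 + \left(6 + 4 J\right)\right)^{2} = \left(5 + 4 J\right)^{2}$)
$92 \left(\left(-7 - 45\right) + P{\left(1 \right)}\right) = 92 \left(\left(-7 - 45\right) + \left(5 + 4 \cdot 1\right)^{2}\right) = 92 \left(\left(-7 - 45\right) + \left(5 + 4\right)^{2}\right) = 92 \left(-52 + 9^{2}\right) = 92 \left(-52 + 81\right) = 92 \cdot 29 = 2668$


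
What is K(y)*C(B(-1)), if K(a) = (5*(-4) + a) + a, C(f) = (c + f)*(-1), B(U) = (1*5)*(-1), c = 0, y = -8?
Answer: -180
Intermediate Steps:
B(U) = -5 (B(U) = 5*(-1) = -5)
C(f) = -f (C(f) = (0 + f)*(-1) = f*(-1) = -f)
K(a) = -20 + 2*a (K(a) = (-20 + a) + a = -20 + 2*a)
K(y)*C(B(-1)) = (-20 + 2*(-8))*(-1*(-5)) = (-20 - 16)*5 = -36*5 = -180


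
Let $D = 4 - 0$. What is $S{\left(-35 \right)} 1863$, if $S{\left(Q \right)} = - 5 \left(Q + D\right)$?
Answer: $288765$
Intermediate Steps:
$D = 4$ ($D = 4 + 0 = 4$)
$S{\left(Q \right)} = -20 - 5 Q$ ($S{\left(Q \right)} = - 5 \left(Q + 4\right) = - 5 \left(4 + Q\right) = -20 - 5 Q$)
$S{\left(-35 \right)} 1863 = \left(-20 - -175\right) 1863 = \left(-20 + 175\right) 1863 = 155 \cdot 1863 = 288765$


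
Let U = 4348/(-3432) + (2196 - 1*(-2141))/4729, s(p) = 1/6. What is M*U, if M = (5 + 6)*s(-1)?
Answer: -1419277/2213172 ≈ -0.64129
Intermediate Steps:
s(p) = ⅙
U = -1419277/4057482 (U = 4348*(-1/3432) + (2196 + 2141)*(1/4729) = -1087/858 + 4337*(1/4729) = -1087/858 + 4337/4729 = -1419277/4057482 ≈ -0.34979)
M = 11/6 (M = (5 + 6)*(⅙) = 11*(⅙) = 11/6 ≈ 1.8333)
M*U = (11/6)*(-1419277/4057482) = -1419277/2213172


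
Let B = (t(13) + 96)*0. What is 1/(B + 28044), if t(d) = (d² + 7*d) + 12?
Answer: 1/28044 ≈ 3.5658e-5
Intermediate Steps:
t(d) = 12 + d² + 7*d
B = 0 (B = ((12 + 13² + 7*13) + 96)*0 = ((12 + 169 + 91) + 96)*0 = (272 + 96)*0 = 368*0 = 0)
1/(B + 28044) = 1/(0 + 28044) = 1/28044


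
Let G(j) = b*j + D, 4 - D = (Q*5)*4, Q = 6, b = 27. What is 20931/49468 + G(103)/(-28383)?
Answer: 462252353/1404050244 ≈ 0.32923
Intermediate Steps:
D = -116 (D = 4 - 6*5*4 = 4 - 30*4 = 4 - 1*120 = 4 - 120 = -116)
G(j) = -116 + 27*j (G(j) = 27*j - 116 = -116 + 27*j)
20931/49468 + G(103)/(-28383) = 20931/49468 + (-116 + 27*103)/(-28383) = 20931*(1/49468) + (-116 + 2781)*(-1/28383) = 20931/49468 + 2665*(-1/28383) = 20931/49468 - 2665/28383 = 462252353/1404050244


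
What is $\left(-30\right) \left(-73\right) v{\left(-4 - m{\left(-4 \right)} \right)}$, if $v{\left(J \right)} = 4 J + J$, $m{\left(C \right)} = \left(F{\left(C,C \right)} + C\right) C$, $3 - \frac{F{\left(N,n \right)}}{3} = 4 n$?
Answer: $2277600$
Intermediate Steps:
$F{\left(N,n \right)} = 9 - 12 n$ ($F{\left(N,n \right)} = 9 - 3 \cdot 4 n = 9 - 12 n$)
$m{\left(C \right)} = C \left(9 - 11 C\right)$ ($m{\left(C \right)} = \left(\left(9 - 12 C\right) + C\right) C = \left(9 - 11 C\right) C = C \left(9 - 11 C\right)$)
$v{\left(J \right)} = 5 J$
$\left(-30\right) \left(-73\right) v{\left(-4 - m{\left(-4 \right)} \right)} = \left(-30\right) \left(-73\right) 5 \left(-4 - - 4 \left(9 - -44\right)\right) = 2190 \cdot 5 \left(-4 - - 4 \left(9 + 44\right)\right) = 2190 \cdot 5 \left(-4 - \left(-4\right) 53\right) = 2190 \cdot 5 \left(-4 - -212\right) = 2190 \cdot 5 \left(-4 + 212\right) = 2190 \cdot 5 \cdot 208 = 2190 \cdot 1040 = 2277600$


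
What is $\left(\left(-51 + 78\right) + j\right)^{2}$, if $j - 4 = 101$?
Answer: $17424$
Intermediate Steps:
$j = 105$ ($j = 4 + 101 = 105$)
$\left(\left(-51 + 78\right) + j\right)^{2} = \left(\left(-51 + 78\right) + 105\right)^{2} = \left(27 + 105\right)^{2} = 132^{2} = 17424$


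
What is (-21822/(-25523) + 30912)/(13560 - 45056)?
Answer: -394494399/401936204 ≈ -0.98149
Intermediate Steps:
(-21822/(-25523) + 30912)/(13560 - 45056) = (-21822*(-1/25523) + 30912)/(-31496) = (21822/25523 + 30912)*(-1/31496) = (788988798/25523)*(-1/31496) = -394494399/401936204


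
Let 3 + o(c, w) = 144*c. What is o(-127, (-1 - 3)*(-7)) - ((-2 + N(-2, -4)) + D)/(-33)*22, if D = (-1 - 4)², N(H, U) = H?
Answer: -18277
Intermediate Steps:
D = 25 (D = (-5)² = 25)
o(c, w) = -3 + 144*c
o(-127, (-1 - 3)*(-7)) - ((-2 + N(-2, -4)) + D)/(-33)*22 = (-3 + 144*(-127)) - ((-2 - 2) + 25)/(-33)*22 = (-3 - 18288) - (-4 + 25)*(-1/33)*22 = -18291 - 21*(-1/33)*22 = -18291 - (-7)*22/11 = -18291 - 1*(-14) = -18291 + 14 = -18277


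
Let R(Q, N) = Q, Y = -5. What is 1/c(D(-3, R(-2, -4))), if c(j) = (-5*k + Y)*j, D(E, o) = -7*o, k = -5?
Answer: 1/280 ≈ 0.0035714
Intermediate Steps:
c(j) = 20*j (c(j) = (-5*(-5) - 5)*j = (25 - 5)*j = 20*j)
1/c(D(-3, R(-2, -4))) = 1/(20*(-7*(-2))) = 1/(20*14) = 1/280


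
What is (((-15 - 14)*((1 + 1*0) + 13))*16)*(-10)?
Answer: 64960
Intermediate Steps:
(((-15 - 14)*((1 + 1*0) + 13))*16)*(-10) = (-29*((1 + 0) + 13)*16)*(-10) = (-29*(1 + 13)*16)*(-10) = (-29*14*16)*(-10) = -406*16*(-10) = -6496*(-10) = 64960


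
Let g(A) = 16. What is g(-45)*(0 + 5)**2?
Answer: 400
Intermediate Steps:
g(-45)*(0 + 5)**2 = 16*(0 + 5)**2 = 16*5**2 = 16*25 = 400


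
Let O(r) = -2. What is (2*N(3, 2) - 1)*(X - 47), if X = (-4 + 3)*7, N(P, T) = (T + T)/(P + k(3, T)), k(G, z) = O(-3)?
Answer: -378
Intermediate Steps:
k(G, z) = -2
N(P, T) = 2*T/(-2 + P) (N(P, T) = (T + T)/(P - 2) = (2*T)/(-2 + P) = 2*T/(-2 + P))
X = -7 (X = -1*7 = -7)
(2*N(3, 2) - 1)*(X - 47) = (2*(2*2/(-2 + 3)) - 1)*(-7 - 47) = (2*(2*2/1) - 1)*(-54) = (2*(2*2*1) - 1)*(-54) = (2*4 - 1)*(-54) = (8 - 1)*(-54) = 7*(-54) = -378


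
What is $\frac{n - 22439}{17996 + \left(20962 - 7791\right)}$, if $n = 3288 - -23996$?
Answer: $\frac{1615}{10389} \approx 0.15545$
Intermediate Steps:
$n = 27284$ ($n = 3288 + 23996 = 27284$)
$\frac{n - 22439}{17996 + \left(20962 - 7791\right)} = \frac{27284 - 22439}{17996 + \left(20962 - 7791\right)} = \frac{4845}{17996 + 13171} = \frac{4845}{31167} = 4845 \cdot \frac{1}{31167} = \frac{1615}{10389}$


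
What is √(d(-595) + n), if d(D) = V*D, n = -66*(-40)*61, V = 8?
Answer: 2*√39070 ≈ 395.32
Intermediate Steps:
n = 161040 (n = 2640*61 = 161040)
d(D) = 8*D
√(d(-595) + n) = √(8*(-595) + 161040) = √(-4760 + 161040) = √156280 = 2*√39070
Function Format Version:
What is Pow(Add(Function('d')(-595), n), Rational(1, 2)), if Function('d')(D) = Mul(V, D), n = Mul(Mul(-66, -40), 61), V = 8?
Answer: Mul(2, Pow(39070, Rational(1, 2))) ≈ 395.32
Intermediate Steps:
n = 161040 (n = Mul(2640, 61) = 161040)
Function('d')(D) = Mul(8, D)
Pow(Add(Function('d')(-595), n), Rational(1, 2)) = Pow(Add(Mul(8, -595), 161040), Rational(1, 2)) = Pow(Add(-4760, 161040), Rational(1, 2)) = Pow(156280, Rational(1, 2)) = Mul(2, Pow(39070, Rational(1, 2)))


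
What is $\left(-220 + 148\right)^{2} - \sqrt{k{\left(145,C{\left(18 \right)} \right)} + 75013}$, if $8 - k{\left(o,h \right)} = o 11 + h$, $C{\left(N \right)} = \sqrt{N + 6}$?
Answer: $5184 - \sqrt{73426 - 2 \sqrt{6}} \approx 4913.0$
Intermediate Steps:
$C{\left(N \right)} = \sqrt{6 + N}$
$k{\left(o,h \right)} = 8 - h - 11 o$ ($k{\left(o,h \right)} = 8 - \left(o 11 + h\right) = 8 - \left(11 o + h\right) = 8 - \left(h + 11 o\right) = 8 - h - 11 o$)
$\left(-220 + 148\right)^{2} - \sqrt{k{\left(145,C{\left(18 \right)} \right)} + 75013} = \left(-220 + 148\right)^{2} - \sqrt{\left(8 - \sqrt{6 + 18} - 1595\right) + 75013} = \left(-72\right)^{2} - \sqrt{\left(8 - \sqrt{24} - 1595\right) + 75013} = 5184 - \sqrt{\left(8 - 2 \sqrt{6} - 1595\right) + 75013} = 5184 - \sqrt{\left(-1587 - 2 \sqrt{6}\right) + 75013} = 5184 - \sqrt{73426 - 2 \sqrt{6}}$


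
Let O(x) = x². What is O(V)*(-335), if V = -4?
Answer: -5360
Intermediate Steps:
O(V)*(-335) = (-4)²*(-335) = 16*(-335) = -5360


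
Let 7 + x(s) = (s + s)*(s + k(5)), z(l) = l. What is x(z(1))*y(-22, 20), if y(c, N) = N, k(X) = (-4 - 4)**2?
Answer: 2460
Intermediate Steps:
k(X) = 64 (k(X) = (-8)**2 = 64)
x(s) = -7 + 2*s*(64 + s) (x(s) = -7 + (s + s)*(s + 64) = -7 + (2*s)*(64 + s) = -7 + 2*s*(64 + s))
x(z(1))*y(-22, 20) = (-7 + 2*1**2 + 128*1)*20 = (-7 + 2*1 + 128)*20 = (-7 + 2 + 128)*20 = 123*20 = 2460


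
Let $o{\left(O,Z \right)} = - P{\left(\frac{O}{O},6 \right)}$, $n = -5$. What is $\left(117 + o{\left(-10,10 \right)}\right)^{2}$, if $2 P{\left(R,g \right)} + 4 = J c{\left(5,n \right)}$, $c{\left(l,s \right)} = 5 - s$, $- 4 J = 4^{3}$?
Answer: $39601$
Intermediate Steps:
$J = -16$ ($J = - \frac{4^{3}}{4} = \left(- \frac{1}{4}\right) 64 = -16$)
$P{\left(R,g \right)} = -82$ ($P{\left(R,g \right)} = -2 + \frac{\left(-16\right) \left(5 - -5\right)}{2} = -2 + \frac{\left(-16\right) \left(5 + 5\right)}{2} = -2 + \frac{\left(-16\right) 10}{2} = -2 + \frac{1}{2} \left(-160\right) = -2 - 80 = -82$)
$o{\left(O,Z \right)} = 82$ ($o{\left(O,Z \right)} = \left(-1\right) \left(-82\right) = 82$)
$\left(117 + o{\left(-10,10 \right)}\right)^{2} = \left(117 + 82\right)^{2} = 199^{2} = 39601$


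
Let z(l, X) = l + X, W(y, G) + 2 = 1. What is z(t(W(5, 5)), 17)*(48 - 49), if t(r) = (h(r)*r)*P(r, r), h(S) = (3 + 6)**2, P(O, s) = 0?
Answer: -17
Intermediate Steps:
W(y, G) = -1 (W(y, G) = -2 + 1 = -1)
h(S) = 81 (h(S) = 9**2 = 81)
t(r) = 0 (t(r) = (81*r)*0 = 0)
z(l, X) = X + l
z(t(W(5, 5)), 17)*(48 - 49) = (17 + 0)*(48 - 49) = 17*(-1) = -17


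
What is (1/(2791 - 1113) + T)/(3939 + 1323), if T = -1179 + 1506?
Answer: 548707/8829636 ≈ 0.062144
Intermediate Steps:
T = 327
(1/(2791 - 1113) + T)/(3939 + 1323) = (1/(2791 - 1113) + 327)/(3939 + 1323) = (1/1678 + 327)/5262 = (1/1678 + 327)*(1/5262) = (548707/1678)*(1/5262) = 548707/8829636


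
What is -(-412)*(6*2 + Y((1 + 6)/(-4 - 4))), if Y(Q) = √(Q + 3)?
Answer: 4944 + 103*√34 ≈ 5544.6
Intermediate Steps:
Y(Q) = √(3 + Q)
-(-412)*(6*2 + Y((1 + 6)/(-4 - 4))) = -(-412)*(6*2 + √(3 + (1 + 6)/(-4 - 4))) = -(-412)*(12 + √(3 + 7/(-8))) = -(-412)*(12 + √(3 + 7*(-⅛))) = -(-412)*(12 + √(3 - 7/8)) = -(-412)*(12 + √(17/8)) = -(-412)*(12 + √34/4) = -103*(-48 - √34) = 4944 + 103*√34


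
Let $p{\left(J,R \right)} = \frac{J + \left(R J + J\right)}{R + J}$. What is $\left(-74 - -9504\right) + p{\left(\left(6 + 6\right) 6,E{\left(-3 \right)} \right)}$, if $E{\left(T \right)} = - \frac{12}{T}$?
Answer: $\frac{179278}{19} \approx 9435.7$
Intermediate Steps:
$p{\left(J,R \right)} = \frac{2 J + J R}{J + R}$ ($p{\left(J,R \right)} = \frac{J + \left(J R + J\right)}{J + R} = \frac{J + \left(J + J R\right)}{J + R} = \frac{2 J + J R}{J + R}$)
$\left(-74 - -9504\right) + p{\left(\left(6 + 6\right) 6,E{\left(-3 \right)} \right)} = \left(-74 - -9504\right) + \frac{\left(6 + 6\right) 6 \left(2 - \frac{12}{-3}\right)}{\left(6 + 6\right) 6 - \frac{12}{-3}} = \left(-74 + 9504\right) + \frac{12 \cdot 6 \left(2 - -4\right)}{12 \cdot 6 - -4} = 9430 + \frac{72 \left(2 + 4\right)}{72 + 4} = 9430 + 72 \cdot \frac{1}{76} \cdot 6 = 9430 + \frac{108}{19} = \frac{179278}{19}$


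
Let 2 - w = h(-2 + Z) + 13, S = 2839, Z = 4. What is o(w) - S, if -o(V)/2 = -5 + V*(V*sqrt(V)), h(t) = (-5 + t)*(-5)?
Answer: -2829 - 1352*I*sqrt(26) ≈ -2829.0 - 6893.9*I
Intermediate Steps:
h(t) = 25 - 5*t
w = -26 (w = 2 - ((25 - 5*(-2 + 4)) + 13) = 2 - ((25 - 5*2) + 13) = 2 - ((25 - 10) + 13) = 2 - (15 + 13) = 2 - 1*28 = 2 - 28 = -26)
o(V) = 10 - 2*V**(5/2) (o(V) = -2*(-5 + V*(V*sqrt(V))) = -2*(-5 + V*V**(3/2)) = -2*(-5 + V**(5/2)) = 10 - 2*V**(5/2))
o(w) - S = (10 - 1352*I*sqrt(26)) - 1*2839 = (10 - 1352*I*sqrt(26)) - 2839 = -2829 - 1352*I*sqrt(26)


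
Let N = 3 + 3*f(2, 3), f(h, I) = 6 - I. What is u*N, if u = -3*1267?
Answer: -45612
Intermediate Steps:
N = 12 (N = 3 + 3*(6 - 1*3) = 3 + 3*(6 - 3) = 3 + 3*3 = 3 + 9 = 12)
u = -3801
u*N = -3801*12 = -45612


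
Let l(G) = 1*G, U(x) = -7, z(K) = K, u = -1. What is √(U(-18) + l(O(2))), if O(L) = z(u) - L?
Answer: I*√10 ≈ 3.1623*I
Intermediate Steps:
O(L) = -1 - L
l(G) = G
√(U(-18) + l(O(2))) = √(-7 + (-1 - 1*2)) = √(-7 + (-1 - 2)) = √(-7 - 3) = √(-10) = I*√10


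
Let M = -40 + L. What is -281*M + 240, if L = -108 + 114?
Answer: 9794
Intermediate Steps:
L = 6
M = -34 (M = -40 + 6 = -34)
-281*M + 240 = -281*(-34) + 240 = 9554 + 240 = 9794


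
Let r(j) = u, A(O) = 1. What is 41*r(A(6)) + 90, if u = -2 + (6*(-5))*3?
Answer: -3682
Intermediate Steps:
u = -92 (u = -2 - 30*3 = -2 - 90 = -92)
r(j) = -92
41*r(A(6)) + 90 = 41*(-92) + 90 = -3772 + 90 = -3682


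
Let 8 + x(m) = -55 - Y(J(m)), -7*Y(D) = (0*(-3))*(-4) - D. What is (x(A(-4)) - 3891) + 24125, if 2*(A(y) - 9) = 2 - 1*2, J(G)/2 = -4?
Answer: 141205/7 ≈ 20172.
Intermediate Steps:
J(G) = -8 (J(G) = 2*(-4) = -8)
Y(D) = D/7 (Y(D) = -((0*(-3))*(-4) - D)/7 = -(0*(-4) - D)/7 = -(0 - D)/7 = -(-1)*D/7 = D/7)
A(y) = 9 (A(y) = 9 + (2 - 1*2)/2 = 9 + (2 - 2)/2 = 9 + (½)*0 = 9 + 0 = 9)
x(m) = -433/7 (x(m) = -8 + (-55 - (-8)/7) = -8 + (-55 - 1*(-8/7)) = -8 + (-55 + 8/7) = -8 - 377/7 = -433/7)
(x(A(-4)) - 3891) + 24125 = (-433/7 - 3891) + 24125 = -27670/7 + 24125 = 141205/7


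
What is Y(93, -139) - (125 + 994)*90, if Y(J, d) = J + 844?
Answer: -99773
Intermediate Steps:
Y(J, d) = 844 + J
Y(93, -139) - (125 + 994)*90 = (844 + 93) - (125 + 994)*90 = 937 - 1119*90 = 937 - 1*100710 = 937 - 100710 = -99773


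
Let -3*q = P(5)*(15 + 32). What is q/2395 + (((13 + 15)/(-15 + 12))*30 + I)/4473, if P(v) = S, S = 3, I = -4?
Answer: -12541/150885 ≈ -0.083116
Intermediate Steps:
P(v) = 3
q = -47 (q = -(15 + 32) = -47 ≈ -47.000)
q/2395 + (((13 + 15)/(-15 + 12))*30 + I)/4473 = -47/2395 + (((13 + 15)/(-15 + 12))*30 - 4)/4473 = -47*1/2395 + ((28/(-3))*30 - 4)*(1/4473) = -47/2395 + ((28*(-1/3))*30 - 4)*(1/4473) = -47/2395 + (-28/3*30 - 4)*(1/4473) = -47/2395 + (-280 - 4)*(1/4473) = -47/2395 - 284*1/4473 = -47/2395 - 4/63 = -12541/150885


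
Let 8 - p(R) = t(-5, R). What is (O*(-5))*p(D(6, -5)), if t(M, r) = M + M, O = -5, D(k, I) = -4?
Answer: 450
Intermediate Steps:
t(M, r) = 2*M
p(R) = 18 (p(R) = 8 - 2*(-5) = 8 - 1*(-10) = 8 + 10 = 18)
(O*(-5))*p(D(6, -5)) = -5*(-5)*18 = 25*18 = 450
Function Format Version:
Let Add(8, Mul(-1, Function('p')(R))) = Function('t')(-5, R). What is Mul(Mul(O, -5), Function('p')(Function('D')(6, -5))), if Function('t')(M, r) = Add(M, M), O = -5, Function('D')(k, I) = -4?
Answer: 450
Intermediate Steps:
Function('t')(M, r) = Mul(2, M)
Function('p')(R) = 18 (Function('p')(R) = Add(8, Mul(-1, Mul(2, -5))) = Add(8, Mul(-1, -10)) = Add(8, 10) = 18)
Mul(Mul(O, -5), Function('p')(Function('D')(6, -5))) = Mul(Mul(-5, -5), 18) = Mul(25, 18) = 450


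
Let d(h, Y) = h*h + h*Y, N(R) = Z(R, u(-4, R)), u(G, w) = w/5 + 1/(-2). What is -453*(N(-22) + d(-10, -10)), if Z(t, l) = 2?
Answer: -91506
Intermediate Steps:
u(G, w) = -1/2 + w/5 (u(G, w) = w*(1/5) + 1*(-1/2) = w/5 - 1/2 = -1/2 + w/5)
N(R) = 2
d(h, Y) = h**2 + Y*h
-453*(N(-22) + d(-10, -10)) = -453*(2 - 10*(-10 - 10)) = -453*(2 - 10*(-20)) = -453*(2 + 200) = -453*202 = -91506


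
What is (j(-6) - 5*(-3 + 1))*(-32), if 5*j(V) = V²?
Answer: -2752/5 ≈ -550.40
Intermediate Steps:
j(V) = V²/5
(j(-6) - 5*(-3 + 1))*(-32) = ((⅕)*(-6)² - 5*(-3 + 1))*(-32) = ((⅕)*36 - 5*(-2))*(-32) = (36/5 + 10)*(-32) = (86/5)*(-32) = -2752/5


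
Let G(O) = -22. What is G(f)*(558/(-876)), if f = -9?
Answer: 1023/73 ≈ 14.014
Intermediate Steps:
G(f)*(558/(-876)) = -12276/(-876) = -12276*(-1)/876 = -22*(-93/146) = 1023/73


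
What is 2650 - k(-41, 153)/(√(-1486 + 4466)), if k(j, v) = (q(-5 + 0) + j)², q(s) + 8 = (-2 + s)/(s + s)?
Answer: 2650 - 233289*√745/149000 ≈ 2607.3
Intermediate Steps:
q(s) = -8 + (-2 + s)/(2*s) (q(s) = -8 + (-2 + s)/(s + s) = -8 + (-2 + s)/((2*s)) = -8 + (-2 + s)*(1/(2*s)) = -8 + (-2 + s)/(2*s))
k(j, v) = (-73/10 + j)² (k(j, v) = ((-15/2 - 1/(-5 + 0)) + j)² = ((-15/2 - 1/(-5)) + j)² = ((-15/2 - 1*(-⅕)) + j)² = ((-15/2 + ⅕) + j)² = (-73/10 + j)²)
2650 - k(-41, 153)/(√(-1486 + 4466)) = 2650 - (-73 + 10*(-41))²/100/(√(-1486 + 4466)) = 2650 - (-73 - 410)²/100/(√2980) = 2650 - (1/100)*(-483)²/(2*√745) = 2650 - (1/100)*233289*√745/1490 = 2650 - 233289*√745/1490/100 = 2650 - 233289*√745/149000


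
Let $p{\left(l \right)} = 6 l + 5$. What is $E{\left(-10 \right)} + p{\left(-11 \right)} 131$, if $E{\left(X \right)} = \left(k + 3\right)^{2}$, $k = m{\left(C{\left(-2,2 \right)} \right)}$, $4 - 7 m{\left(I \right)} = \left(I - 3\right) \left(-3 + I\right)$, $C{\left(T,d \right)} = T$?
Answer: $-7991$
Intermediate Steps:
$m{\left(I \right)} = \frac{4}{7} - \frac{\left(-3 + I\right)^{2}}{7}$ ($m{\left(I \right)} = \frac{4}{7} - \frac{\left(I - 3\right) \left(-3 + I\right)}{7} = \frac{4}{7} - \frac{\left(-3 + I\right) \left(-3 + I\right)}{7} = \frac{4}{7} - \frac{\left(-3 + I\right)^{2}}{7}$)
$k = -3$ ($k = \frac{4}{7} - \frac{\left(-3 - 2\right)^{2}}{7} = \frac{4}{7} - \frac{\left(-5\right)^{2}}{7} = \frac{4}{7} - \frac{25}{7} = -3$)
$E{\left(X \right)} = 0$ ($E{\left(X \right)} = \left(-3 + 3\right)^{2} = 0^{2} = 0$)
$p{\left(l \right)} = 5 + 6 l$
$E{\left(-10 \right)} + p{\left(-11 \right)} 131 = 0 + \left(5 + 6 \left(-11\right)\right) 131 = 0 + \left(5 - 66\right) 131 = 0 - 7991 = -7991$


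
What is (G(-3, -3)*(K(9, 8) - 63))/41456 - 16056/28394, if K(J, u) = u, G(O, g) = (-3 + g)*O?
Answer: -173431899/294275416 ≈ -0.58935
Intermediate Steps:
G(O, g) = O*(-3 + g)
(G(-3, -3)*(K(9, 8) - 63))/41456 - 16056/28394 = ((-3*(-3 - 3))*(8 - 63))/41456 - 16056/28394 = (-3*(-6)*(-55))*(1/41456) - 16056*1/28394 = (18*(-55))*(1/41456) - 8028/14197 = -990*1/41456 - 8028/14197 = -495/20728 - 8028/14197 = -173431899/294275416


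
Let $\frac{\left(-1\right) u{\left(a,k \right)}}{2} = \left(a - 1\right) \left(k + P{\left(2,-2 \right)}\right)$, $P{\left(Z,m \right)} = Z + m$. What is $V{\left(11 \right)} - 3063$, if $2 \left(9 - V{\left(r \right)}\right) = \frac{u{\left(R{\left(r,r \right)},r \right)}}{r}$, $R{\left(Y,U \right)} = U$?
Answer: $-3044$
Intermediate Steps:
$u{\left(a,k \right)} = - 2 k \left(-1 + a\right)$ ($u{\left(a,k \right)} = - 2 \left(a - 1\right) \left(k + \left(2 - 2\right)\right) = - 2 \left(-1 + a\right) \left(k + 0\right) = - 2 \left(-1 + a\right) k = - 2 k \left(-1 + a\right)$)
$V{\left(r \right)} = 8 + r$ ($V{\left(r \right)} = 9 - \frac{2 r \left(1 - r\right) \frac{1}{r}}{2} = 9 - \frac{2 - 2 r}{2} = 9 + \left(-1 + r\right) = 8 + r$)
$V{\left(11 \right)} - 3063 = \left(8 + 11\right) - 3063 = 19 - 3063 = -3044$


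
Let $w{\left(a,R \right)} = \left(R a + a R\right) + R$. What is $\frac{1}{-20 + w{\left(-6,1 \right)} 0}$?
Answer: $- \frac{1}{20} \approx -0.05$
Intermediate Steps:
$w{\left(a,R \right)} = R + 2 R a$ ($w{\left(a,R \right)} = \left(R a + R a\right) + R = 2 R a + R = R + 2 R a$)
$\frac{1}{-20 + w{\left(-6,1 \right)} 0} = \frac{1}{-20 + 1 \left(1 + 2 \left(-6\right)\right) 0} = \frac{1}{-20 + 1 \left(1 - 12\right) 0} = \frac{1}{-20 + 1 \left(-11\right) 0} = \frac{1}{-20 - 0} = \frac{1}{-20 + 0} = \frac{1}{-20} = - \frac{1}{20}$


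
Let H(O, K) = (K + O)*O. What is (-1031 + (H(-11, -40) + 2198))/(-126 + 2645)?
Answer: 1728/2519 ≈ 0.68599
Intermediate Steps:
H(O, K) = O*(K + O)
(-1031 + (H(-11, -40) + 2198))/(-126 + 2645) = (-1031 + (-11*(-40 - 11) + 2198))/(-126 + 2645) = (-1031 + (-11*(-51) + 2198))/2519 = (-1031 + (561 + 2198))*(1/2519) = (-1031 + 2759)*(1/2519) = 1728*(1/2519) = 1728/2519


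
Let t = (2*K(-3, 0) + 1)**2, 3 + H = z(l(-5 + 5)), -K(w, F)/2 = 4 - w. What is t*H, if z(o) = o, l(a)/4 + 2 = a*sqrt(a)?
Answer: -8019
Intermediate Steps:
K(w, F) = -8 + 2*w (K(w, F) = -2*(4 - w) = -8 + 2*w)
l(a) = -8 + 4*a**(3/2) (l(a) = -8 + 4*(a*sqrt(a)) = -8 + 4*a**(3/2))
H = -11 (H = -3 + (-8 + 4*(-5 + 5)**(3/2)) = -3 + (-8 + 4*0**(3/2)) = -3 + (-8 + 4*0) = -3 + (-8 + 0) = -3 - 8 = -11)
t = 729 (t = (2*(-8 + 2*(-3)) + 1)**2 = (2*(-8 - 6) + 1)**2 = (2*(-14) + 1)**2 = (-28 + 1)**2 = (-27)**2 = 729)
t*H = 729*(-11) = -8019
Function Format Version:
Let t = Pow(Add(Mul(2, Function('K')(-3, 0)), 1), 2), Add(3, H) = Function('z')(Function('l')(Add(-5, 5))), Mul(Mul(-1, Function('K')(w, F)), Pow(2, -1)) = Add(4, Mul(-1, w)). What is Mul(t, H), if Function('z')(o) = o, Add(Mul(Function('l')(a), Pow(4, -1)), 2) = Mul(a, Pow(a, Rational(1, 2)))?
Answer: -8019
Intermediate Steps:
Function('K')(w, F) = Add(-8, Mul(2, w)) (Function('K')(w, F) = Mul(-2, Add(4, Mul(-1, w))) = Add(-8, Mul(2, w)))
Function('l')(a) = Add(-8, Mul(4, Pow(a, Rational(3, 2)))) (Function('l')(a) = Add(-8, Mul(4, Mul(a, Pow(a, Rational(1, 2))))) = Add(-8, Mul(4, Pow(a, Rational(3, 2)))))
H = -11 (H = Add(-3, Add(-8, Mul(4, Pow(Add(-5, 5), Rational(3, 2))))) = Add(-3, Add(-8, Mul(4, Pow(0, Rational(3, 2))))) = Add(-3, Add(-8, Mul(4, 0))) = Add(-3, Add(-8, 0)) = Add(-3, -8) = -11)
t = 729 (t = Pow(Add(Mul(2, Add(-8, Mul(2, -3))), 1), 2) = Pow(Add(Mul(2, Add(-8, -6)), 1), 2) = Pow(Add(Mul(2, -14), 1), 2) = Pow(Add(-28, 1), 2) = Pow(-27, 2) = 729)
Mul(t, H) = Mul(729, -11) = -8019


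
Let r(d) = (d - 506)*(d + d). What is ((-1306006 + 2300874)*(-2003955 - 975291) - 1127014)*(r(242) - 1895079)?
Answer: 5995656524867167410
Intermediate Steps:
r(d) = 2*d*(-506 + d) (r(d) = (-506 + d)*(2*d) = 2*d*(-506 + d))
((-1306006 + 2300874)*(-2003955 - 975291) - 1127014)*(r(242) - 1895079) = ((-1306006 + 2300874)*(-2003955 - 975291) - 1127014)*(2*242*(-506 + 242) - 1895079) = (994868*(-2979246) - 1127014)*(2*242*(-264) - 1895079) = (-2963956509528 - 1127014)*(-127776 - 1895079) = -2963957636542*(-2022855) = 5995656524867167410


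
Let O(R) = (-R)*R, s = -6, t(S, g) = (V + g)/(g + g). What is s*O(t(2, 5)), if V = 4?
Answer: 243/50 ≈ 4.8600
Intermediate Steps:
t(S, g) = (4 + g)/(2*g) (t(S, g) = (4 + g)/(g + g) = (4 + g)/((2*g)) = (4 + g)*(1/(2*g)) = (4 + g)/(2*g))
O(R) = -R²
s*O(t(2, 5)) = -(-6)*((½)*(4 + 5)/5)² = -(-6)*((½)*(⅕)*9)² = -(-6)*(9/10)² = -(-6)*81/100 = -6*(-81/100) = 243/50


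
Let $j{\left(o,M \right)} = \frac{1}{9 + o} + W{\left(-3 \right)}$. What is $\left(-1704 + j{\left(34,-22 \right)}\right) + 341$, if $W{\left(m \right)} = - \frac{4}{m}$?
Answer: $- \frac{175652}{129} \approx -1361.6$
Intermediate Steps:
$j{\left(o,M \right)} = \frac{4}{3} + \frac{1}{9 + o}$ ($j{\left(o,M \right)} = \frac{1}{9 + o} - \frac{4}{-3} = \frac{1}{9 + o} - - \frac{4}{3} = \frac{1}{9 + o} + \frac{4}{3} = \frac{4}{3} + \frac{1}{9 + o}$)
$\left(-1704 + j{\left(34,-22 \right)}\right) + 341 = \left(-1704 + \frac{39 + 4 \cdot 34}{3 \left(9 + 34\right)}\right) + 341 = \left(-1704 + \frac{39 + 136}{3 \cdot 43}\right) + 341 = \left(-1704 + \frac{1}{3} \cdot \frac{1}{43} \cdot 175\right) + 341 = \left(-1704 + \frac{175}{129}\right) + 341 = - \frac{219641}{129} + 341 = - \frac{175652}{129}$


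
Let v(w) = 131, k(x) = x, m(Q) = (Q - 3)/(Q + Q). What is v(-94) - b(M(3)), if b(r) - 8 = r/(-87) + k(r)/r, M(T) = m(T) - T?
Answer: 3537/29 ≈ 121.97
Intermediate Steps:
m(Q) = (-3 + Q)/(2*Q) (m(Q) = (-3 + Q)/((2*Q)) = (-3 + Q)*(1/(2*Q)) = (-3 + Q)/(2*Q))
M(T) = -T + (-3 + T)/(2*T) (M(T) = (-3 + T)/(2*T) - T = -T + (-3 + T)/(2*T))
b(r) = 9 - r/87 (b(r) = 8 + (r/(-87) + r/r) = 8 + (r*(-1/87) + 1) = 8 + (-r/87 + 1) = 8 + (1 - r/87) = 9 - r/87)
v(-94) - b(M(3)) = 131 - (9 - (1/2 - 1*3 - 3/2/3)/87) = 131 - (9 - (1/2 - 3 - 3/2*1/3)/87) = 131 - (9 - (1/2 - 3 - 1/2)/87) = 131 - (9 - 1/87*(-3)) = 131 - (9 + 1/29) = 131 - 1*262/29 = 131 - 262/29 = 3537/29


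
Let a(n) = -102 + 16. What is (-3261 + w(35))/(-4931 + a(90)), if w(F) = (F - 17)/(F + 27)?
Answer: 101082/155527 ≈ 0.64993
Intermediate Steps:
a(n) = -86
w(F) = (-17 + F)/(27 + F)
(-3261 + w(35))/(-4931 + a(90)) = (-3261 + (-17 + 35)/(27 + 35))/(-4931 - 86) = (-3261 + 18/62)/(-5017) = (-3261 + (1/62)*18)*(-1/5017) = (-3261 + 9/31)*(-1/5017) = -101082/31*(-1/5017) = 101082/155527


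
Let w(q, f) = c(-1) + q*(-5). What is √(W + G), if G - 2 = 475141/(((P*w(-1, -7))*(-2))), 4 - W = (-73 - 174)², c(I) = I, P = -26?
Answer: I*√158775279/52 ≈ 242.32*I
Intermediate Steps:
W = -61005 (W = 4 - (-73 - 174)² = 4 - 1*(-247)² = 4 - 1*61009 = 4 - 61009 = -61005)
w(q, f) = -1 - 5*q (w(q, f) = -1 + q*(-5) = -1 - 5*q)
G = 475557/208 (G = 2 + 475141/((-26*(-1 - 5*(-1))*(-2))) = 2 + 475141/((-26*(-1 + 5)*(-2))) = 2 + 475141/((-26*4*(-2))) = 2 + 475141/((-104*(-2))) = 2 + 475141/208 = 475557/208 ≈ 2286.3)
√(W + G) = √(-61005 + 475557/208) = √(-12213483/208) = I*√158775279/52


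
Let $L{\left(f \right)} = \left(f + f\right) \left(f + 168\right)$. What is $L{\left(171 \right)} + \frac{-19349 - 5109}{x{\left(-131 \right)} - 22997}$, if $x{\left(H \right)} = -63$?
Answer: $\frac{1336777369}{11530} \approx 1.1594 \cdot 10^{5}$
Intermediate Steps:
$L{\left(f \right)} = 2 f \left(168 + f\right)$
$L{\left(171 \right)} + \frac{-19349 - 5109}{x{\left(-131 \right)} - 22997} = 2 \cdot 171 \left(168 + 171\right) + \frac{-19349 - 5109}{-63 - 22997} = 2 \cdot 171 \cdot 339 - \frac{24458}{-63 - 22997} = 115938 - \frac{24458}{-63 - 22997} = 115938 - \frac{24458}{-23060} = 115938 - - \frac{12229}{11530} = 115938 + \frac{12229}{11530} = \frac{1336777369}{11530}$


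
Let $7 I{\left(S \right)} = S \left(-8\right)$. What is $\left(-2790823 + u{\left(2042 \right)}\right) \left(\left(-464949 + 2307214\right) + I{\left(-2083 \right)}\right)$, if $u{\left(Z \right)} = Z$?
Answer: $- \frac{36010187649339}{7} \approx -5.1443 \cdot 10^{12}$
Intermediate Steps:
$I{\left(S \right)} = - \frac{8 S}{7}$ ($I{\left(S \right)} = \frac{S \left(-8\right)}{7} = \frac{\left(-8\right) S}{7} = - \frac{8 S}{7}$)
$\left(-2790823 + u{\left(2042 \right)}\right) \left(\left(-464949 + 2307214\right) + I{\left(-2083 \right)}\right) = \left(-2790823 + 2042\right) \left(\left(-464949 + 2307214\right) - - \frac{16664}{7}\right) = - 2788781 \left(1842265 + \frac{16664}{7}\right) = \left(-2788781\right) \frac{12912519}{7} = - \frac{36010187649339}{7}$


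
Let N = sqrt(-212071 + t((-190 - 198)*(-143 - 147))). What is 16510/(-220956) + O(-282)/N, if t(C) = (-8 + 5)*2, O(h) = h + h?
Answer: -8255/110478 + 564*I*sqrt(212077)/212077 ≈ -0.074721 + 1.2247*I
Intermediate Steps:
O(h) = 2*h
t(C) = -6 (t(C) = -3*2 = -6)
N = I*sqrt(212077) (N = sqrt(-212071 - 6) = sqrt(-212077) = I*sqrt(212077) ≈ 460.52*I)
16510/(-220956) + O(-282)/N = 16510/(-220956) + (2*(-282))/((I*sqrt(212077))) = 16510*(-1/220956) - (-564)*I*sqrt(212077)/212077 = -8255/110478 + 564*I*sqrt(212077)/212077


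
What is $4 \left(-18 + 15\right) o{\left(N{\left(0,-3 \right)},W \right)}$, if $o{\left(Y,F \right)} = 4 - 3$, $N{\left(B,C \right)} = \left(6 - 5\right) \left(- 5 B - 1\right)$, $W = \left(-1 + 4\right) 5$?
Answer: $-12$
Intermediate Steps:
$W = 15$ ($W = 3 \cdot 5 = 15$)
$N{\left(B,C \right)} = -1 - 5 B$ ($N{\left(B,C \right)} = 1 \left(-1 - 5 B\right) = -1 - 5 B$)
$o{\left(Y,F \right)} = 1$
$4 \left(-18 + 15\right) o{\left(N{\left(0,-3 \right)},W \right)} = 4 \left(-18 + 15\right) 1 = 4 \left(-3\right) 1 = \left(-12\right) 1 = -12$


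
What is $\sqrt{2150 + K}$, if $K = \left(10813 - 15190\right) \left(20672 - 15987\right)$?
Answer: $i \sqrt{20504095} \approx 4528.1 i$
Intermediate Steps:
$K = -20506245$ ($K = \left(-4377\right) 4685 = -20506245$)
$\sqrt{2150 + K} = \sqrt{2150 - 20506245} = \sqrt{-20504095} = i \sqrt{20504095}$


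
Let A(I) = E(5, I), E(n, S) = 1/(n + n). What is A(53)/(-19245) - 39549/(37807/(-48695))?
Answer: 370627629871943/7275957150 ≈ 50939.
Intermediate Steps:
E(n, S) = 1/(2*n)
A(I) = 1/10 (A(I) = (1/2)/5 = (1/2)*(1/5) = 1/10)
A(53)/(-19245) - 39549/(37807/(-48695)) = (1/10)/(-19245) - 39549/(37807/(-48695)) = (1/10)*(-1/19245) - 39549/(37807*(-1/48695)) = -1/192450 - 39549/(-37807/48695) = -1/192450 - 39549*(-48695/37807) = -1/192450 + 1925838555/37807 = 370627629871943/7275957150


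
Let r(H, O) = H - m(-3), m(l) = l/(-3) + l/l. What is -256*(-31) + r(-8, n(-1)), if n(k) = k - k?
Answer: 7926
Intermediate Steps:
m(l) = 1 - l/3 (m(l) = l*(-⅓) + 1 = -l/3 + 1 = 1 - l/3)
n(k) = 0
r(H, O) = -2 + H (r(H, O) = H - (1 - ⅓*(-3)) = H - (1 + 1) = H - 1*2 = H - 2 = -2 + H)
-256*(-31) + r(-8, n(-1)) = -256*(-31) + (-2 - 8) = 7936 - 10 = 7926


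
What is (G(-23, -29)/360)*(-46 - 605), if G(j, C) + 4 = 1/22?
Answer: 6293/880 ≈ 7.1511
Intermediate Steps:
G(j, C) = -87/22 (G(j, C) = -4 + 1/22 = -87/22)
(G(-23, -29)/360)*(-46 - 605) = (-87/22/360)*(-46 - 605) = -87/22*1/360*(-651) = -29/2640*(-651) = 6293/880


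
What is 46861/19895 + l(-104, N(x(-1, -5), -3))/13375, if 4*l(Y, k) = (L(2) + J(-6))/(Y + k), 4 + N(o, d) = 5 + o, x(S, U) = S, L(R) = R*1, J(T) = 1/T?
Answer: 312881481031/132834936000 ≈ 2.3554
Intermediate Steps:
L(R) = R
N(o, d) = 1 + o (N(o, d) = -4 + (5 + o) = 1 + o)
l(Y, k) = 11/(24*(Y + k)) (l(Y, k) = ((2 + 1/(-6))/(Y + k))/4 = ((2 - ⅙)/(Y + k))/4 = (11/(6*(Y + k)))/4 = 11/(24*(Y + k)))
46861/19895 + l(-104, N(x(-1, -5), -3))/13375 = 46861/19895 + (11/(24*(-104 + (1 - 1))))/13375 = 46861*(1/19895) + (11/(24*(-104 + 0)))*(1/13375) = 46861/19895 + ((11/24)/(-104))*(1/13375) = 46861/19895 + ((11/24)*(-1/104))*(1/13375) = 46861/19895 - 11/2496*1/13375 = 46861/19895 - 11/33384000 = 312881481031/132834936000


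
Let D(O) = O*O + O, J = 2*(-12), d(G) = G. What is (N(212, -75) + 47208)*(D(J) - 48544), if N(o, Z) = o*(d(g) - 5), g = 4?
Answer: -2255432032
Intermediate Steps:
N(o, Z) = -o (N(o, Z) = o*(4 - 5) = o*(-1) = -o)
J = -24
D(O) = O + O² (D(O) = O² + O = O + O²)
(N(212, -75) + 47208)*(D(J) - 48544) = (-1*212 + 47208)*(-24*(1 - 24) - 48544) = (-212 + 47208)*(-24*(-23) - 48544) = 46996*(552 - 48544) = 46996*(-47992) = -2255432032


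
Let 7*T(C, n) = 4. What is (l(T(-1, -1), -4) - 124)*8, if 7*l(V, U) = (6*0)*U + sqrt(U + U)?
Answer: -992 + 16*I*sqrt(2)/7 ≈ -992.0 + 3.2325*I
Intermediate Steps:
T(C, n) = 4/7 (T(C, n) = (1/7)*4 = 4/7)
l(V, U) = sqrt(2)*sqrt(U)/7 (l(V, U) = ((6*0)*U + sqrt(U + U))/7 = (0*U + sqrt(2*U))/7 = (0 + sqrt(2)*sqrt(U))/7 = (sqrt(2)*sqrt(U))/7 = sqrt(2)*sqrt(U)/7)
(l(T(-1, -1), -4) - 124)*8 = (sqrt(2)*sqrt(-4)/7 - 124)*8 = (sqrt(2)*(2*I)/7 - 124)*8 = (2*I*sqrt(2)/7 - 124)*8 = (-124 + 2*I*sqrt(2)/7)*8 = -992 + 16*I*sqrt(2)/7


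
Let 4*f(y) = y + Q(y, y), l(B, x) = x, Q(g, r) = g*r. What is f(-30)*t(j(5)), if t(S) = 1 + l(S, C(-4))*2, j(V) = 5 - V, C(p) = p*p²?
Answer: -55245/2 ≈ -27623.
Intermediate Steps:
C(p) = p³
f(y) = y/4 + y²/4 (f(y) = (y + y*y)/4 = (y + y²)/4 = y/4 + y²/4)
t(S) = -127 (t(S) = 1 + (-4)³*2 = 1 - 64*2 = 1 - 128 = -127)
f(-30)*t(j(5)) = ((¼)*(-30)*(1 - 30))*(-127) = ((¼)*(-30)*(-29))*(-127) = (435/2)*(-127) = -55245/2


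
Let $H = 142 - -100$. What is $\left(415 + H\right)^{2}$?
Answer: $431649$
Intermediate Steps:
$H = 242$ ($H = 142 + 100 = 242$)
$\left(415 + H\right)^{2} = \left(415 + 242\right)^{2} = 657^{2} = 431649$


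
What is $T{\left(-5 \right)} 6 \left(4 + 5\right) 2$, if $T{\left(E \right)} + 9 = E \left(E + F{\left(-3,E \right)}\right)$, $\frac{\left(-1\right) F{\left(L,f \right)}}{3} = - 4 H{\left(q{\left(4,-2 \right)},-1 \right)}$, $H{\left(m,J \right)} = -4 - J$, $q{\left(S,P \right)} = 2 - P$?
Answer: $21168$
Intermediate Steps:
$F{\left(L,f \right)} = -36$ ($F{\left(L,f \right)} = - 3 \left(- 4 \left(-4 - -1\right)\right) = - 3 \left(- 4 \left(-4 + 1\right)\right) = - 3 \left(\left(-4\right) \left(-3\right)\right) = \left(-3\right) 12 = -36$)
$T{\left(E \right)} = -9 + E \left(-36 + E\right)$ ($T{\left(E \right)} = -9 + E \left(E - 36\right) = -9 + E \left(-36 + E\right)$)
$T{\left(-5 \right)} 6 \left(4 + 5\right) 2 = \left(-9 + \left(-5\right)^{2} - -180\right) 6 \left(4 + 5\right) 2 = \left(-9 + 25 + 180\right) 6 \cdot 9 \cdot 2 = 196 \cdot 6 \cdot 18 = 196 \cdot 108 = 21168$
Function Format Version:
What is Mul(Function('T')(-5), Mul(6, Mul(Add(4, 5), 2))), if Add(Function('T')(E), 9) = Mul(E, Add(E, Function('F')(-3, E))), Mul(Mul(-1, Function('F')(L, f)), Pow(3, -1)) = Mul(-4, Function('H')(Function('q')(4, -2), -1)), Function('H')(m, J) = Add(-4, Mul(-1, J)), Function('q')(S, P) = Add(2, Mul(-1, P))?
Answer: 21168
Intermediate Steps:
Function('F')(L, f) = -36 (Function('F')(L, f) = Mul(-3, Mul(-4, Add(-4, Mul(-1, -1)))) = Mul(-3, Mul(-4, Add(-4, 1))) = Mul(-3, Mul(-4, -3)) = Mul(-3, 12) = -36)
Function('T')(E) = Add(-9, Mul(E, Add(-36, E))) (Function('T')(E) = Add(-9, Mul(E, Add(E, -36))) = Add(-9, Mul(E, Add(-36, E))))
Mul(Function('T')(-5), Mul(6, Mul(Add(4, 5), 2))) = Mul(Add(-9, Pow(-5, 2), Mul(-36, -5)), Mul(6, Mul(Add(4, 5), 2))) = Mul(Add(-9, 25, 180), Mul(6, Mul(9, 2))) = Mul(196, Mul(6, 18)) = Mul(196, 108) = 21168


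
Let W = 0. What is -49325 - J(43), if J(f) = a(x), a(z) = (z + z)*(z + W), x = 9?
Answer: -49487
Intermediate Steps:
a(z) = 2*z² (a(z) = (z + z)*(z + 0) = (2*z)*z = 2*z²)
J(f) = 162 (J(f) = 2*9² = 2*81 = 162)
-49325 - J(43) = -49325 - 1*162 = -49325 - 162 = -49487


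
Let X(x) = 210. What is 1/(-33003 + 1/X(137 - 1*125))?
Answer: -210/6930629 ≈ -3.0300e-5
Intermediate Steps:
1/(-33003 + 1/X(137 - 1*125)) = 1/(-33003 + 1/210) = 1/(-6930629/210) = -210/6930629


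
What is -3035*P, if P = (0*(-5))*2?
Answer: 0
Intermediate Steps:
P = 0 (P = 0*2 = 0)
-3035*P = -3035*0 = 0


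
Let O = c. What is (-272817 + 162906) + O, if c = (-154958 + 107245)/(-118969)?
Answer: -13075954046/118969 ≈ -1.0991e+5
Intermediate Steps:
c = 47713/118969 (c = -47713*(-1/118969) = 47713/118969 ≈ 0.40105)
O = 47713/118969 ≈ 0.40105
(-272817 + 162906) + O = (-272817 + 162906) + 47713/118969 = -109911 + 47713/118969 = -13075954046/118969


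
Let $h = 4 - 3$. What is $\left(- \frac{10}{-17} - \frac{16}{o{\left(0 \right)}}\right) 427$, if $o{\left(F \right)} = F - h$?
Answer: $\frac{120414}{17} \approx 7083.2$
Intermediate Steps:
$h = 1$
$o{\left(F \right)} = -1 + F$ ($o{\left(F \right)} = F - 1 = -1 + F$)
$\left(- \frac{10}{-17} - \frac{16}{o{\left(0 \right)}}\right) 427 = \left(- \frac{10}{-17} - \frac{16}{-1 + 0}\right) 427 = \left(\left(-10\right) \left(- \frac{1}{17}\right) - \frac{16}{-1}\right) 427 = \left(\frac{10}{17} - -16\right) 427 = \left(\frac{10}{17} + 16\right) 427 = \frac{282}{17} \cdot 427 = \frac{120414}{17}$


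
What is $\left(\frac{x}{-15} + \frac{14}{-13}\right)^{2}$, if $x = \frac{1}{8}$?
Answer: $\frac{2866249}{2433600} \approx 1.1778$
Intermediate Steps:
$x = \frac{1}{8} \approx 0.125$
$\left(\frac{x}{-15} + \frac{14}{-13}\right)^{2} = \left(\frac{1}{8 \left(-15\right)} + \frac{14}{-13}\right)^{2} = \left(\frac{1}{8} \left(- \frac{1}{15}\right) + 14 \left(- \frac{1}{13}\right)\right)^{2} = \left(- \frac{1}{120} - \frac{14}{13}\right)^{2} = \left(- \frac{1693}{1560}\right)^{2} = \frac{2866249}{2433600}$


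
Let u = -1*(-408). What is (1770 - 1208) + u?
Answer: 970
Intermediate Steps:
u = 408
(1770 - 1208) + u = (1770 - 1208) + 408 = 562 + 408 = 970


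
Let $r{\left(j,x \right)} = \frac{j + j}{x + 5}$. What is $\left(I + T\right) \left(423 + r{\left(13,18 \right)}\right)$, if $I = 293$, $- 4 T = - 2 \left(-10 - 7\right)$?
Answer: $\frac{5550595}{46} \approx 1.2067 \cdot 10^{5}$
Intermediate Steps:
$r{\left(j,x \right)} = \frac{2 j}{5 + x}$
$T = - \frac{17}{2}$ ($T = - \frac{\left(-2\right) \left(-10 - 7\right)}{4} = - \frac{\left(-2\right) \left(-17\right)}{4} = \left(- \frac{1}{4}\right) 34 = - \frac{17}{2} \approx -8.5$)
$\left(I + T\right) \left(423 + r{\left(13,18 \right)}\right) = \left(293 - \frac{17}{2}\right) \left(423 + 2 \cdot 13 \frac{1}{5 + 18}\right) = \frac{569 \left(423 + 2 \cdot 13 \cdot \frac{1}{23}\right)}{2} = \frac{569 \left(423 + \frac{26}{23}\right)}{2} = \frac{569}{2} \cdot \frac{9755}{23} = \frac{5550595}{46}$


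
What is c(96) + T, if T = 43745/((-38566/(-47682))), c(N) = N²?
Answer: 1220636673/19283 ≈ 63301.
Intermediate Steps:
T = 1042924545/19283 (T = 43745/((-38566*(-1/47682))) = 43745/(19283/23841) = 43745*(23841/19283) = 1042924545/19283 ≈ 54085.)
c(96) + T = 96² + 1042924545/19283 = 9216 + 1042924545/19283 = 1220636673/19283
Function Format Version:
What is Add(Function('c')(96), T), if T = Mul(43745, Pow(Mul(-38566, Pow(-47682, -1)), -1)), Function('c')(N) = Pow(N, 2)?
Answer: Rational(1220636673, 19283) ≈ 63301.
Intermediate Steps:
T = Rational(1042924545, 19283) (T = Mul(43745, Pow(Mul(-38566, Rational(-1, 47682)), -1)) = Mul(43745, Pow(Rational(19283, 23841), -1)) = Mul(43745, Rational(23841, 19283)) = Rational(1042924545, 19283) ≈ 54085.)
Add(Function('c')(96), T) = Add(Pow(96, 2), Rational(1042924545, 19283)) = Add(9216, Rational(1042924545, 19283)) = Rational(1220636673, 19283)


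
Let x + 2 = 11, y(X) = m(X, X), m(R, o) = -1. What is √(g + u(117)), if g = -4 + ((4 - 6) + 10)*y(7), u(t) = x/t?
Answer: I*√2015/13 ≈ 3.453*I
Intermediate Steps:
y(X) = -1
x = 9 (x = -2 + 11 = 9)
u(t) = 9/t
g = -12 (g = -4 + ((4 - 6) + 10)*(-1) = -4 + (-2 + 10)*(-1) = -4 + 8*(-1) = -4 - 8 = -12)
√(g + u(117)) = √(-12 + 9/117) = √(-12 + 9*(1/117)) = √(-12 + 1/13) = √(-155/13) = I*√2015/13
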